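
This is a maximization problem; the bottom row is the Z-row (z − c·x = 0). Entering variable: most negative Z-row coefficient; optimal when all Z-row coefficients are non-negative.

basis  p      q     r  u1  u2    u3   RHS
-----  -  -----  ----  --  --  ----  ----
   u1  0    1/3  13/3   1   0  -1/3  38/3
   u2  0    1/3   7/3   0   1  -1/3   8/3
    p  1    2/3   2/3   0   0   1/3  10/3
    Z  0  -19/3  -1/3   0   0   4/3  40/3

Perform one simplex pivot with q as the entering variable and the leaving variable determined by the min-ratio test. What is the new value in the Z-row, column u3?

9/2

Ratio test on column q — row 1: (38/3)/(1/3) = 38; row 2: (8/3)/(1/3) = 8; row 3: (10/3)/(2/3) = 5. Minimum is 5 at row 3 (p leaves); pivot element 2/3.
Divide row 3 by 2/3; eliminate column q from the other rows.
Z-row update in column u3: 4/3 − (-19/3)·(1/2) = 9/2.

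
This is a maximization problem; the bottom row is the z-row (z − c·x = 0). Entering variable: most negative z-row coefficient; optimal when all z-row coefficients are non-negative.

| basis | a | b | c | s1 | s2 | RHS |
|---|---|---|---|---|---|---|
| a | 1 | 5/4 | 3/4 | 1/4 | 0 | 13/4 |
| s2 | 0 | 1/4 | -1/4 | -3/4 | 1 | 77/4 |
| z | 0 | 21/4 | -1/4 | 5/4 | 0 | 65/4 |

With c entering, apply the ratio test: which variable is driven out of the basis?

Column c entries and ratios — a: (13/4)/(3/4) = 13/3; s2: -1/4 ≤ 0, skip.
Smallest ratio is 13/3 in the row of a, so a leaves.

a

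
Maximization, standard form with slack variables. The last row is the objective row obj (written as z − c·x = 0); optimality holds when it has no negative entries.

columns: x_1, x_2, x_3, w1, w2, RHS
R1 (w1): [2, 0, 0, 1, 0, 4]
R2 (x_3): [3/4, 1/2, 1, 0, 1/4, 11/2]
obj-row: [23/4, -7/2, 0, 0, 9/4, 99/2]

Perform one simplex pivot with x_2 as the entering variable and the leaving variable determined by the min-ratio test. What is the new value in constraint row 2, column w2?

Ratio test on column x_2 — row 1: entry 0 ≤ 0; row 2: (11/2)/(1/2) = 11. Minimum is 11 at row 2 (x_3 leaves); pivot element 1/2.
Divide row 2 by 1/2; eliminate column x_2 from the other rows.
In the new row 2, the w2 entry is the old entry divided by the pivot: (1/4)/(1/2) = 1/2.

1/2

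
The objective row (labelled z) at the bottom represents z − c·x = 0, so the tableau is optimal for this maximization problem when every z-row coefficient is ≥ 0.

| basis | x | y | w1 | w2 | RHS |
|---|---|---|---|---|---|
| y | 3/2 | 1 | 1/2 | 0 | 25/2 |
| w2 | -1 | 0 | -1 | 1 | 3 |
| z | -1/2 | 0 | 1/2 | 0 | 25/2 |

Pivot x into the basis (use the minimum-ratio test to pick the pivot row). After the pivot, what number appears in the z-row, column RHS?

Ratio test on column x — row 1: (25/2)/(3/2) = 25/3; row 2: entry -1 ≤ 0. Minimum is 25/3 at row 1 (y leaves); pivot element 3/2.
Divide row 1 by 3/2; eliminate column x from the other rows.
z-row update in column RHS: 25/2 − (-1/2)·(25/3) = 50/3.

50/3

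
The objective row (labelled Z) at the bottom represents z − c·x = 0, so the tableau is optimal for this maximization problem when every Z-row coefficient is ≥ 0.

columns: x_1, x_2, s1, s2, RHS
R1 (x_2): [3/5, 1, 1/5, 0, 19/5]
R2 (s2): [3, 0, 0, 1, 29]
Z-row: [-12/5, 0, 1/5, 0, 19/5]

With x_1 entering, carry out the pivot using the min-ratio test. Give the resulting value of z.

19

Ratio test on column x_1 — row 1: (19/5)/(3/5) = 19/3; row 2: 29/3 = 29/3. Minimum is 19/3 at row 1 (x_2 leaves); pivot element 3/5.
Pivot on row 1; the Z-row RHS becomes 19/5 − (-12/5)·(19/3) = 19.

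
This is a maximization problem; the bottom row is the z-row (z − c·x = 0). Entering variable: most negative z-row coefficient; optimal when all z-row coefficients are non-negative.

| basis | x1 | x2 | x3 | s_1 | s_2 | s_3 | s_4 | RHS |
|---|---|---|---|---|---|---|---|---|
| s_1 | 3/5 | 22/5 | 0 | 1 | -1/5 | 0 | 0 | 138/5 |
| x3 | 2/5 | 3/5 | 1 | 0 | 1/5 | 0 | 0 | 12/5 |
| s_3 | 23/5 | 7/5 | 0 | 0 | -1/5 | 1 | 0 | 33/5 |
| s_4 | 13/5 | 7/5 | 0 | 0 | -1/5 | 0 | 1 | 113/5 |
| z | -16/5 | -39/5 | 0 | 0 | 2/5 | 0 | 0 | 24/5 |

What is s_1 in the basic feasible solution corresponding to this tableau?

s_1 is basic (row 1); its value is the RHS of that row, 138/5.

138/5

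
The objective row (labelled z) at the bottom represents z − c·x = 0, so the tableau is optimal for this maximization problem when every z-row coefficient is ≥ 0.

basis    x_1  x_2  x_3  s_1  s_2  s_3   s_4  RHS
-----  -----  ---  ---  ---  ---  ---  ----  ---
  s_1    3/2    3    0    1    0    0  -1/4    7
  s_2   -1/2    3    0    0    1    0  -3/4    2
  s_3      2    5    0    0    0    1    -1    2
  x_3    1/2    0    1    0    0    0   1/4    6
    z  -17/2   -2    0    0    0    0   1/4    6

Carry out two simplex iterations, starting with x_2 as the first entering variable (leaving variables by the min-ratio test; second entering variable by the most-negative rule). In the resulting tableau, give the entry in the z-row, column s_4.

-4

Ratio test on column x_2 — row 1: 7/3 = 7/3; row 2: 2/3 = 2/3; row 3: 2/5 = 2/5; row 4: entry 0 ≤ 0. Minimum is 2/5 at row 3 (s_3 leaves); pivot element 5.
Divide row 3 by 5; eliminate column x_2 from the other rows.
Second iteration: most negative z-row entry is -77/10 in column x_1, so x_1 enters.
Ratio test on column x_1 — row 1: (29/5)/(3/10) = 58/3; row 2: entry -17/10 ≤ 0; row 3: (2/5)/(2/5) = 1; row 4: 6/(1/2) = 12. Minimum is 1 at row 3 (x_2 leaves); pivot element 2/5.
Divide row 3 by 2/5; eliminate column x_1 from the other rows.
After both pivots, the entry at the z-row, column s_4 is -4.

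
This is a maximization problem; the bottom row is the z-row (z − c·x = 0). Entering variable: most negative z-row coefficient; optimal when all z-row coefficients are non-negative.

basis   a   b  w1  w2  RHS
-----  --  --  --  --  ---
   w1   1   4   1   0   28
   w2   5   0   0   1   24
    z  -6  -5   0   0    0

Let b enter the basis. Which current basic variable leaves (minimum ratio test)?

w1

Column b entries and ratios — w1: 28/4 = 7; w2: 0 ≤ 0, skip.
Smallest ratio is 7 in the row of w1, so w1 leaves.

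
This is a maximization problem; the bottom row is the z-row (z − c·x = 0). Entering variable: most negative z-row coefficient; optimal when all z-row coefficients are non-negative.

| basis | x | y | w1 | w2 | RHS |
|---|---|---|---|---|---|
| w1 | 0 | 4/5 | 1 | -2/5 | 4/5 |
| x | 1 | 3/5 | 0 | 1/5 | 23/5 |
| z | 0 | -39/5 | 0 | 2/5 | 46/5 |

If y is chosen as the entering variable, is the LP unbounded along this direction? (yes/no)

no

Column y has positive entries in row(s) 1, 2, so the ratio test bounds it — not unbounded.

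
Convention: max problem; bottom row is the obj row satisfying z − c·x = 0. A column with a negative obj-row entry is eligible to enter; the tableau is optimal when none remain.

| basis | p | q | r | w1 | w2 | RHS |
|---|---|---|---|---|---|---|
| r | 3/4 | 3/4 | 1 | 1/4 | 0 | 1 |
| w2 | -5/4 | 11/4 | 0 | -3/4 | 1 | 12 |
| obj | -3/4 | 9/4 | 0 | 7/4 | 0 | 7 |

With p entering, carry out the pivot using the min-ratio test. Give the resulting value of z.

Ratio test on column p — row 1: 1/(3/4) = 4/3; row 2: entry -5/4 ≤ 0. Minimum is 4/3 at row 1 (r leaves); pivot element 3/4.
Pivot on row 1; the obj-row RHS becomes 7 − (-3/4)·(4/3) = 8.

8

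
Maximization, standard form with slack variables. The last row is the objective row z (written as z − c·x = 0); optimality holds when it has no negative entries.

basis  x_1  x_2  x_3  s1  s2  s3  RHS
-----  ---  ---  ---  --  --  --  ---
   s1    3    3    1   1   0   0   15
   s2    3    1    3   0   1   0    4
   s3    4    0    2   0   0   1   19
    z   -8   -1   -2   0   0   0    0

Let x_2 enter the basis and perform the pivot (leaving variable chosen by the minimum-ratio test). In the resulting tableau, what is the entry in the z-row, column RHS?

Ratio test on column x_2 — row 1: 15/3 = 5; row 2: 4/1 = 4; row 3: entry 0 ≤ 0. Minimum is 4 at row 2 (s2 leaves); pivot element 1.
Divide row 2 by 1; eliminate column x_2 from the other rows.
z-row update in column RHS: 0 − (-1)·4 = 4.

4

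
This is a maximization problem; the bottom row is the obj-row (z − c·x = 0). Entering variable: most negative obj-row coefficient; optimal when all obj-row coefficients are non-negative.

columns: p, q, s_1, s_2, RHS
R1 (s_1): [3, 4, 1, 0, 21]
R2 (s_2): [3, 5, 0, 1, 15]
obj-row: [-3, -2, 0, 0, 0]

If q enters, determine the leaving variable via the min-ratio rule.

Column q entries and ratios — s_1: 21/4 = 21/4; s_2: 15/5 = 3.
Smallest ratio is 3 in the row of s_2, so s_2 leaves.

s_2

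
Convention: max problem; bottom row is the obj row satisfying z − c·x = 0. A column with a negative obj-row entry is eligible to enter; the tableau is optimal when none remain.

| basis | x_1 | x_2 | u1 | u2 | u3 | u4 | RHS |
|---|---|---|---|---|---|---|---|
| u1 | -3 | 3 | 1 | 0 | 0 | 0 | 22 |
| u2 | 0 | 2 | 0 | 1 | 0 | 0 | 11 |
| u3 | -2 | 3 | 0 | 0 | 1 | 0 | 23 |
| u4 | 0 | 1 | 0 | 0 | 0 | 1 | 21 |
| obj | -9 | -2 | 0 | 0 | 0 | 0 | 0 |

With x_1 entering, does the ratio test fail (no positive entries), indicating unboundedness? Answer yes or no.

yes

Every constraint-row entry in column x_1 is ≤ 0, so increasing x_1 is unbounded.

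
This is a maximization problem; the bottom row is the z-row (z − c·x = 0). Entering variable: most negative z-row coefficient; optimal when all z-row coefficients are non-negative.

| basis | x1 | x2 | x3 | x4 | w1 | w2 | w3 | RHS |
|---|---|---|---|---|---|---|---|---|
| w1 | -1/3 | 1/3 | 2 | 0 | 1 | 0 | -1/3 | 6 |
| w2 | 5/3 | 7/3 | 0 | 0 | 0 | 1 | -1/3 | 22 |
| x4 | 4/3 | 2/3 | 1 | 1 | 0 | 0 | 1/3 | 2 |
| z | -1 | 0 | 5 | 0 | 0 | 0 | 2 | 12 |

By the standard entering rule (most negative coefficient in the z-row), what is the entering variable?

x1

Negative z-row entries: x1: -1.
The most negative is -1 in column x1, so x1 enters.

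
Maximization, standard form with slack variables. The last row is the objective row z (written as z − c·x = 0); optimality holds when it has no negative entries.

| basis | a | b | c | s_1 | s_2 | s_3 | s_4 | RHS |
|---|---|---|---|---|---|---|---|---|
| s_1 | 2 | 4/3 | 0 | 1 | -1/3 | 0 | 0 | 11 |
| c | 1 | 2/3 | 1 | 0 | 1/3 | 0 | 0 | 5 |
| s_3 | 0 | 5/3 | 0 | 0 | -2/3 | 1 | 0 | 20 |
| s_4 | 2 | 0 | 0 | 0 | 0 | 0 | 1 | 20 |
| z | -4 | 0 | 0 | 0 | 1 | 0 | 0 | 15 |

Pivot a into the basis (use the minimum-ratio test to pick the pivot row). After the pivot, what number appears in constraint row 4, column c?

Ratio test on column a — row 1: 11/2 = 11/2; row 2: 5/1 = 5; row 3: entry 0 ≤ 0; row 4: 20/2 = 10. Minimum is 5 at row 2 (c leaves); pivot element 1.
Divide row 2 by 1; eliminate column a from the other rows.
Row 4 update in column c: 0 − 2·1 = -2.

-2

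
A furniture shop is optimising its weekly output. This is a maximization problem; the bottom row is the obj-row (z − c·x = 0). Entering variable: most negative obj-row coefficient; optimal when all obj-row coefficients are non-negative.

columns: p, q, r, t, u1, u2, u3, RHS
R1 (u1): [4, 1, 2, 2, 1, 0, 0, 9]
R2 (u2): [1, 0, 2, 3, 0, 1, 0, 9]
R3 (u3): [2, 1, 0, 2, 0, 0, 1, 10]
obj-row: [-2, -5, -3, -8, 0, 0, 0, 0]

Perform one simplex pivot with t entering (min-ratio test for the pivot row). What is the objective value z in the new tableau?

Ratio test on column t — row 1: 9/2 = 9/2; row 2: 9/3 = 3; row 3: 10/2 = 5. Minimum is 3 at row 2 (u2 leaves); pivot element 3.
Pivot on row 2; the obj-row RHS becomes 0 − (-8)·3 = 24.

24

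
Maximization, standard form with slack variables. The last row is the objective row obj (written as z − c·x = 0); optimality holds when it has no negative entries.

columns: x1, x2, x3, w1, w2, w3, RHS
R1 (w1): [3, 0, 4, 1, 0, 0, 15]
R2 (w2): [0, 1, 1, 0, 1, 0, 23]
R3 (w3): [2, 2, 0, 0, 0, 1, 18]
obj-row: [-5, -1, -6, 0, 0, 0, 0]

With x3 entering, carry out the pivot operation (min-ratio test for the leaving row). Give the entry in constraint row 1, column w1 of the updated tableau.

1/4

Ratio test on column x3 — row 1: 15/4 = 15/4; row 2: 23/1 = 23; row 3: entry 0 ≤ 0. Minimum is 15/4 at row 1 (w1 leaves); pivot element 4.
Divide row 1 by 4; eliminate column x3 from the other rows.
In the new row 1, the w1 entry is the old entry divided by the pivot: 1/4 = 1/4.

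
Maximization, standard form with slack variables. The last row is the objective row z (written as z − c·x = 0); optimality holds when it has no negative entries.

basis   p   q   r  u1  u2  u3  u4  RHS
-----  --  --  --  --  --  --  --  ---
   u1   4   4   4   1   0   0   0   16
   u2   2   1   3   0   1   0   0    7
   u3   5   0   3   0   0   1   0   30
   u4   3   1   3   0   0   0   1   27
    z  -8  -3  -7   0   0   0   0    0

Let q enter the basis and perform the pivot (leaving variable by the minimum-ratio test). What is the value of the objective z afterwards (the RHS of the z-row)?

Ratio test on column q — row 1: 16/4 = 4; row 2: 7/1 = 7; row 3: entry 0 ≤ 0; row 4: 27/1 = 27. Minimum is 4 at row 1 (u1 leaves); pivot element 4.
Pivot on row 1; the z-row RHS becomes 0 − (-3)·4 = 12.

12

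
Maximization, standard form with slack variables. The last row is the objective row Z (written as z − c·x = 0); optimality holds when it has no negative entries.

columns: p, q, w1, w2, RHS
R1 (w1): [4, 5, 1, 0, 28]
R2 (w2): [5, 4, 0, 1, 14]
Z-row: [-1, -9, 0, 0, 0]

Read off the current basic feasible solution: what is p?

0

p is not in the basis, so in the current basic feasible solution p = 0.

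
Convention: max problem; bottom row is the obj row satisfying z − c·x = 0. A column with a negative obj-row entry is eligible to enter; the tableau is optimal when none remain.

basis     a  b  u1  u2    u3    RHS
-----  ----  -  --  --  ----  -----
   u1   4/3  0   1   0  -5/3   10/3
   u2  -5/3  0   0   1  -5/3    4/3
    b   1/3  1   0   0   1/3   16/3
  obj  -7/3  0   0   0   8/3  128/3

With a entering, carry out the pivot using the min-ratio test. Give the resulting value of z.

Ratio test on column a — row 1: (10/3)/(4/3) = 5/2; row 2: entry -5/3 ≤ 0; row 3: (16/3)/(1/3) = 16. Minimum is 5/2 at row 1 (u1 leaves); pivot element 4/3.
Pivot on row 1; the obj-row RHS becomes 128/3 − (-7/3)·(5/2) = 97/2.

97/2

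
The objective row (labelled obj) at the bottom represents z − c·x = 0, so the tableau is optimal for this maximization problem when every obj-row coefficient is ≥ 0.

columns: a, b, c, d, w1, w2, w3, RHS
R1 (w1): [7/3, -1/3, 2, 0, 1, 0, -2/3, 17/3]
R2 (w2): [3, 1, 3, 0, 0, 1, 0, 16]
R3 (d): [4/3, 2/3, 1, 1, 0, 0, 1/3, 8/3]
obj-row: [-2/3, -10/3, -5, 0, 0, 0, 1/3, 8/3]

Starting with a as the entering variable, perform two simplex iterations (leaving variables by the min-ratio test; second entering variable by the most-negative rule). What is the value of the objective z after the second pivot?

Ratio test on column a — row 1: (17/3)/(7/3) = 17/7; row 2: 16/3 = 16/3; row 3: (8/3)/(4/3) = 2. Minimum is 2 at row 3 (d leaves); pivot element 4/3.
Pivot on row 3; the obj-row RHS becomes 8/3 − (-2/3)·2 = 4.
Next entering variable (most negative obj-row entry -9/2): c.
Ratio test on column c — row 1: 1/(1/4) = 4; row 2: 10/(3/4) = 40/3; row 3: 2/(3/4) = 8/3. Minimum is 8/3 at row 3 (a leaves); pivot element 3/4.
After the second pivot the obj-row RHS is 4 − (-9/2)·(8/3) = 16.

16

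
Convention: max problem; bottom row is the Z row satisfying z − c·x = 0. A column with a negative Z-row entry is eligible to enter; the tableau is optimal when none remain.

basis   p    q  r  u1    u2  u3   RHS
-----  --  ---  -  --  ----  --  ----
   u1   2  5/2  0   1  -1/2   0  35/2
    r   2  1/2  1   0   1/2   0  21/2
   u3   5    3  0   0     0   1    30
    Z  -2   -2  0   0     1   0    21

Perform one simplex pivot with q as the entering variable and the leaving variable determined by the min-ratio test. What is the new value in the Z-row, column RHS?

Ratio test on column q — row 1: (35/2)/(5/2) = 7; row 2: (21/2)/(1/2) = 21; row 3: 30/3 = 10. Minimum is 7 at row 1 (u1 leaves); pivot element 5/2.
Divide row 1 by 5/2; eliminate column q from the other rows.
Z-row update in column RHS: 21 − (-2)·7 = 35.

35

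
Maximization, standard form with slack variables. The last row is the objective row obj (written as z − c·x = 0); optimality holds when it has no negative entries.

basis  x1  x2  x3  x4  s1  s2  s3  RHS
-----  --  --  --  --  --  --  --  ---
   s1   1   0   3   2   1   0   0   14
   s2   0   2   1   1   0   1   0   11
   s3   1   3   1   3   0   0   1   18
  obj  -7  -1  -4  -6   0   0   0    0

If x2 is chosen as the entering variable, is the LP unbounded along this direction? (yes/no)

no

Column x2 has positive entries in row(s) 2, 3, so the ratio test bounds it — not unbounded.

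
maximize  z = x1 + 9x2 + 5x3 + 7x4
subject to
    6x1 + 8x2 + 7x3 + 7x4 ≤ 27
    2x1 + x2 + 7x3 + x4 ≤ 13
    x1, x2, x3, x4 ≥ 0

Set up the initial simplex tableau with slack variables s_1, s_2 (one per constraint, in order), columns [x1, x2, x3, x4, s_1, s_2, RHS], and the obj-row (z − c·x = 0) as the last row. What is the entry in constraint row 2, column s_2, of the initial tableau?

Slack s_2 belongs to constraint 2; its column is the unit vector e_2, so the entry in row 2 is 1.

1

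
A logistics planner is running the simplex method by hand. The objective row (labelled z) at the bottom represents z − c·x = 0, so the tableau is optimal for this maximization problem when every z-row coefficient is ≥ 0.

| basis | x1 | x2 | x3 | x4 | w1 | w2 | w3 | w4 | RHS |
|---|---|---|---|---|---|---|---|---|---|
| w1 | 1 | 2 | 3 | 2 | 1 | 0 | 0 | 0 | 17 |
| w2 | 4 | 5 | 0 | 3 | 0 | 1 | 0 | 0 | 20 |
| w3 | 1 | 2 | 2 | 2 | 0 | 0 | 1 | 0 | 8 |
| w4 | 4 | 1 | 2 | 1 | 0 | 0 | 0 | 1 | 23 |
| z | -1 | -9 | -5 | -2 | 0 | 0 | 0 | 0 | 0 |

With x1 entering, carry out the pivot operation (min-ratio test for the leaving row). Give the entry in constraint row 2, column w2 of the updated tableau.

1/4

Ratio test on column x1 — row 1: 17/1 = 17; row 2: 20/4 = 5; row 3: 8/1 = 8; row 4: 23/4 = 23/4. Minimum is 5 at row 2 (w2 leaves); pivot element 4.
Divide row 2 by 4; eliminate column x1 from the other rows.
In the new row 2, the w2 entry is the old entry divided by the pivot: 1/4 = 1/4.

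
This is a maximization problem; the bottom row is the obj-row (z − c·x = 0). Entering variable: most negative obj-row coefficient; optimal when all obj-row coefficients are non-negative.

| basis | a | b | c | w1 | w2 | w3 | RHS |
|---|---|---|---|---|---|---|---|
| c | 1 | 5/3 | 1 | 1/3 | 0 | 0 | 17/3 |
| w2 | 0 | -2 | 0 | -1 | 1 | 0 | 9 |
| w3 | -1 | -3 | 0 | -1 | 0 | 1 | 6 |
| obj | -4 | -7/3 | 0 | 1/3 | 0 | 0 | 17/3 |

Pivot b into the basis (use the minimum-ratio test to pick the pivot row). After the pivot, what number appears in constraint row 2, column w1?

Ratio test on column b — row 1: (17/3)/(5/3) = 17/5; row 2: entry -2 ≤ 0; row 3: entry -3 ≤ 0. Minimum is 17/5 at row 1 (c leaves); pivot element 5/3.
Divide row 1 by 5/3; eliminate column b from the other rows.
Row 2 update in column w1: -1 − (-2)·(1/5) = -3/5.

-3/5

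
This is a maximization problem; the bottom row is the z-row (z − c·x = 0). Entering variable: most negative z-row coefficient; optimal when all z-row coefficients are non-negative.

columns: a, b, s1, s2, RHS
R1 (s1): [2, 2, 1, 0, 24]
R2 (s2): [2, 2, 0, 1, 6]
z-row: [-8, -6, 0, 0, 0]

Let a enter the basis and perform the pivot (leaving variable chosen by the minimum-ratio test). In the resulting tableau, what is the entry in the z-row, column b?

2

Ratio test on column a — row 1: 24/2 = 12; row 2: 6/2 = 3. Minimum is 3 at row 2 (s2 leaves); pivot element 2.
Divide row 2 by 2; eliminate column a from the other rows.
z-row update in column b: -6 − (-8)·1 = 2.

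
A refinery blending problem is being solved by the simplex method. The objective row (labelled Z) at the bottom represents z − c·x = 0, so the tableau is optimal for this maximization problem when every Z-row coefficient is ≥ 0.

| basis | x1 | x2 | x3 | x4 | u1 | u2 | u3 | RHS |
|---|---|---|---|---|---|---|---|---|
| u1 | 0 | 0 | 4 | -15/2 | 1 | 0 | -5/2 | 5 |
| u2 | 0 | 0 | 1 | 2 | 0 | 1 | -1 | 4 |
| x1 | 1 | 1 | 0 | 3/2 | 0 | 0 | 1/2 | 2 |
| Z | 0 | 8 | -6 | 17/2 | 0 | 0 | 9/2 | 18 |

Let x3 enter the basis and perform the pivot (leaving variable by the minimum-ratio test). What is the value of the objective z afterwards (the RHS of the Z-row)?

Ratio test on column x3 — row 1: 5/4 = 5/4; row 2: 4/1 = 4; row 3: entry 0 ≤ 0. Minimum is 5/4 at row 1 (u1 leaves); pivot element 4.
Pivot on row 1; the Z-row RHS becomes 18 − (-6)·(5/4) = 51/2.

51/2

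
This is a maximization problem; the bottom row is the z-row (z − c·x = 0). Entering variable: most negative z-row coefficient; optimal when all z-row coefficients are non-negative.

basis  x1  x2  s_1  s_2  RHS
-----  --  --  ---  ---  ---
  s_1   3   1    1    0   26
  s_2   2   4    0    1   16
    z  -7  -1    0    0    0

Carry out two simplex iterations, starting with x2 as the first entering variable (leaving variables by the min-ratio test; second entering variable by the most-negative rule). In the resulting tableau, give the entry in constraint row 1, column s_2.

Ratio test on column x2 — row 1: 26/1 = 26; row 2: 16/4 = 4. Minimum is 4 at row 2 (s_2 leaves); pivot element 4.
Divide row 2 by 4; eliminate column x2 from the other rows.
Second iteration: most negative z-row entry is -13/2 in column x1, so x1 enters.
Ratio test on column x1 — row 1: 22/(5/2) = 44/5; row 2: 4/(1/2) = 8. Minimum is 8 at row 2 (x2 leaves); pivot element 1/2.
Divide row 2 by 1/2; eliminate column x1 from the other rows.
After both pivots, the entry at constraint row 1, column s_2 is -3/2.

-3/2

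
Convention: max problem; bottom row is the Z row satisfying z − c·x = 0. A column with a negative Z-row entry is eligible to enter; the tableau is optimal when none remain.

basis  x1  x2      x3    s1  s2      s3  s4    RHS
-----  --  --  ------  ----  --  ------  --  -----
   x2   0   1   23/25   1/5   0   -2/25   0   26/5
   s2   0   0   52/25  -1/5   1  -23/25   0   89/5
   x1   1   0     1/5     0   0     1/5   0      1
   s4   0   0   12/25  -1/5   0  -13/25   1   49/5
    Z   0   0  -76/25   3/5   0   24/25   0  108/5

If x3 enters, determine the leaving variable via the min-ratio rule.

x1

Column x3 entries and ratios — x2: (26/5)/(23/25) = 130/23; s2: (89/5)/(52/25) = 445/52; x1: 1/(1/5) = 5; s4: (49/5)/(12/25) = 245/12.
Smallest ratio is 5 in the row of x1, so x1 leaves.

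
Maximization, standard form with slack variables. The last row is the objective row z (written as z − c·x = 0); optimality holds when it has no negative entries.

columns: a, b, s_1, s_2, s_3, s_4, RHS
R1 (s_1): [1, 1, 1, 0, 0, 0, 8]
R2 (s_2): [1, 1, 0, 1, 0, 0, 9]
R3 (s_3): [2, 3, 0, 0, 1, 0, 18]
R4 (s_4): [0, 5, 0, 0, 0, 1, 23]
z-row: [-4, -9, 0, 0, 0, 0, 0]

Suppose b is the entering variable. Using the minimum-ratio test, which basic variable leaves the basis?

s_4

Column b entries and ratios — s_1: 8/1 = 8; s_2: 9/1 = 9; s_3: 18/3 = 6; s_4: 23/5 = 23/5.
Smallest ratio is 23/5 in the row of s_4, so s_4 leaves.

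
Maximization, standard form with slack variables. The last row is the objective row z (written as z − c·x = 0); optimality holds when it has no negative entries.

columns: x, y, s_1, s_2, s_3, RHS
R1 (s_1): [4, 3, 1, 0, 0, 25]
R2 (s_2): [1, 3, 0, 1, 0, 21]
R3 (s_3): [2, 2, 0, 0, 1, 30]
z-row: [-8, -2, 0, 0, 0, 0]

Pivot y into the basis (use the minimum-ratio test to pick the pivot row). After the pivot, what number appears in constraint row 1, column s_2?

Ratio test on column y — row 1: 25/3 = 25/3; row 2: 21/3 = 7; row 3: 30/2 = 15. Minimum is 7 at row 2 (s_2 leaves); pivot element 3.
Divide row 2 by 3; eliminate column y from the other rows.
Row 1 update in column s_2: 0 − 3·(1/3) = -1.

-1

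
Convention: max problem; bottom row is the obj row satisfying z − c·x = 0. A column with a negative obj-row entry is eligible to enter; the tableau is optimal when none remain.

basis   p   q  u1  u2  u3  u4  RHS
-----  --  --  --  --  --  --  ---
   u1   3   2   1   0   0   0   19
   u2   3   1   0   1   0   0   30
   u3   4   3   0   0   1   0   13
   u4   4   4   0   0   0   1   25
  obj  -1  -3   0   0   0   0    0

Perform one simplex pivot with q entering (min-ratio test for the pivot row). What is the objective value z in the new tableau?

13

Ratio test on column q — row 1: 19/2 = 19/2; row 2: 30/1 = 30; row 3: 13/3 = 13/3; row 4: 25/4 = 25/4. Minimum is 13/3 at row 3 (u3 leaves); pivot element 3.
Pivot on row 3; the obj-row RHS becomes 0 − (-3)·(13/3) = 13.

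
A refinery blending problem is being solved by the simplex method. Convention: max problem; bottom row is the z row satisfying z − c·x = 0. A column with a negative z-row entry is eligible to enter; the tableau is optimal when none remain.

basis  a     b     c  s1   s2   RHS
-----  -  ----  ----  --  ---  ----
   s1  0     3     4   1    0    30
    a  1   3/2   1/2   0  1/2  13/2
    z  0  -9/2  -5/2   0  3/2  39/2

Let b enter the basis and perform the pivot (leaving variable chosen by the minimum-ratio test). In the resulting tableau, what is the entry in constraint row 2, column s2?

Ratio test on column b — row 1: 30/3 = 10; row 2: (13/2)/(3/2) = 13/3. Minimum is 13/3 at row 2 (a leaves); pivot element 3/2.
Divide row 2 by 3/2; eliminate column b from the other rows.
In the new row 2, the s2 entry is the old entry divided by the pivot: (1/2)/(3/2) = 1/3.

1/3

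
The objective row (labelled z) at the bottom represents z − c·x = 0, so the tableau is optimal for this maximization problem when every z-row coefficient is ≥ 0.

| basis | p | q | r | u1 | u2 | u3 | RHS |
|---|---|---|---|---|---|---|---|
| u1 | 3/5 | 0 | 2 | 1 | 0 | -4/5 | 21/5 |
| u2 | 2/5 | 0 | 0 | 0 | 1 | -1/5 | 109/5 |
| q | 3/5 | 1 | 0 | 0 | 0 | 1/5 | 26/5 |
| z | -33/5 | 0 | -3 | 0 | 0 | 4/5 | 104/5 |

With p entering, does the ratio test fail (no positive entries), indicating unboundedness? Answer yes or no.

no

Column p has positive entries in row(s) 1, 2, 3, so the ratio test bounds it — not unbounded.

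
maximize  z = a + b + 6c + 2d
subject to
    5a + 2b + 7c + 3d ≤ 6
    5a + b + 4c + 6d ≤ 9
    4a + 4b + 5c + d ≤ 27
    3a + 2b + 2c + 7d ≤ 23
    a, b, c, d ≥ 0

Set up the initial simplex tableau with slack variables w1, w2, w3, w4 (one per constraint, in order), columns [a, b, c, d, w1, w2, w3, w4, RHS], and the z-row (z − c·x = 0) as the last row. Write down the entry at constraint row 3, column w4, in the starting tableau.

0

Slack w4 belongs to constraint 4; its column is the unit vector e_4, so the entry in row 3 is 0.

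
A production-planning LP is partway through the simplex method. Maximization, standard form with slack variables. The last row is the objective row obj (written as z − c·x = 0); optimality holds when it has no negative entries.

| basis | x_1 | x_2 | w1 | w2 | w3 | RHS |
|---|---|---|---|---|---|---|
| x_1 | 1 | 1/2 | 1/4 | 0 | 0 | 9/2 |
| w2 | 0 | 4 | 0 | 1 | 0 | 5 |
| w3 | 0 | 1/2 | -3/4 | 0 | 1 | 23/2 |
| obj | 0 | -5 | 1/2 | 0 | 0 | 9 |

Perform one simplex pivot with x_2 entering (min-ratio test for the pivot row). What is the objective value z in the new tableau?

Ratio test on column x_2 — row 1: (9/2)/(1/2) = 9; row 2: 5/4 = 5/4; row 3: (23/2)/(1/2) = 23. Minimum is 5/4 at row 2 (w2 leaves); pivot element 4.
Pivot on row 2; the obj-row RHS becomes 9 − (-5)·(5/4) = 61/4.

61/4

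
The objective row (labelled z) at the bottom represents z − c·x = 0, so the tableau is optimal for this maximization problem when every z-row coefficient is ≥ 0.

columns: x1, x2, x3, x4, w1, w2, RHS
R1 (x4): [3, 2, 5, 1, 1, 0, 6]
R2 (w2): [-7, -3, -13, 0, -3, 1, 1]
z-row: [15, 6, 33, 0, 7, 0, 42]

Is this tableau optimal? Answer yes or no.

Every z-row coefficient is ≥ 0, so the tableau is optimal.

yes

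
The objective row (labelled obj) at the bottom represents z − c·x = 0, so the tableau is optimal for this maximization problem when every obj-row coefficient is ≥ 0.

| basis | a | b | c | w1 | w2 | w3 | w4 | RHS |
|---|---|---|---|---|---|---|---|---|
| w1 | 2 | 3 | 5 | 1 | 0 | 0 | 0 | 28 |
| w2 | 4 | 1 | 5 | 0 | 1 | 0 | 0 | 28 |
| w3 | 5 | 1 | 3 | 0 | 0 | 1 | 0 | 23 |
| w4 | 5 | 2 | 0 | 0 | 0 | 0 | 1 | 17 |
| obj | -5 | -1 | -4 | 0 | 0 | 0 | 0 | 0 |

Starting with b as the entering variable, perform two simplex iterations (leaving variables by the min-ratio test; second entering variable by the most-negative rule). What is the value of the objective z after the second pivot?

21/2

Ratio test on column b — row 1: 28/3 = 28/3; row 2: 28/1 = 28; row 3: 23/1 = 23; row 4: 17/2 = 17/2. Minimum is 17/2 at row 4 (w4 leaves); pivot element 2.
Pivot on row 4; the obj-row RHS becomes 0 − (-1)·(17/2) = 17/2.
Next entering variable (most negative obj-row entry -4): c.
Ratio test on column c — row 1: (5/2)/5 = 1/2; row 2: (39/2)/5 = 39/10; row 3: (29/2)/3 = 29/6; row 4: entry 0 ≤ 0. Minimum is 1/2 at row 1 (w1 leaves); pivot element 5.
After the second pivot the obj-row RHS is 17/2 − (-4)·(1/2) = 21/2.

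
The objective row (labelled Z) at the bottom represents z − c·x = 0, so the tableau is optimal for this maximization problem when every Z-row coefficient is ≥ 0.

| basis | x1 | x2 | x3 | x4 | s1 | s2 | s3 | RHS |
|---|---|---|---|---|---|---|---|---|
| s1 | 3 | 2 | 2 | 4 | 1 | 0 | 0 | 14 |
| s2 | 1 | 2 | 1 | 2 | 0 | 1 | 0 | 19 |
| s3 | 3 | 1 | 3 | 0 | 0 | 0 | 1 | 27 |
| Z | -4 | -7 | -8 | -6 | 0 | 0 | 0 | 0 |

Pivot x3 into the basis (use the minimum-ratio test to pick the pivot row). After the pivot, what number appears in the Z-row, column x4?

Ratio test on column x3 — row 1: 14/2 = 7; row 2: 19/1 = 19; row 3: 27/3 = 9. Minimum is 7 at row 1 (s1 leaves); pivot element 2.
Divide row 1 by 2; eliminate column x3 from the other rows.
Z-row update in column x4: -6 − (-8)·2 = 10.

10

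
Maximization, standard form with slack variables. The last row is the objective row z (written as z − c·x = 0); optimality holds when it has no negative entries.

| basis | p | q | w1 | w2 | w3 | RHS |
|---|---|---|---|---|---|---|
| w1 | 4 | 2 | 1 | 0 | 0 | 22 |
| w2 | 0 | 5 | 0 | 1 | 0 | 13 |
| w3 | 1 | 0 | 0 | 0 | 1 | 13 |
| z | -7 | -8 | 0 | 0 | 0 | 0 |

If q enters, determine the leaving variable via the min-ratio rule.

w2

Column q entries and ratios — w1: 22/2 = 11; w2: 13/5 = 13/5; w3: 0 ≤ 0, skip.
Smallest ratio is 13/5 in the row of w2, so w2 leaves.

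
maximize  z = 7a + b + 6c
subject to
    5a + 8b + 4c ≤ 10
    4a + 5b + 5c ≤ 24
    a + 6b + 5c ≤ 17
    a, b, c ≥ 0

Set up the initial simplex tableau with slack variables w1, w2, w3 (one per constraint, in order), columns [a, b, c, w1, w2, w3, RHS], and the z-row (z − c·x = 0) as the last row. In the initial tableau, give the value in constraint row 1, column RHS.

The RHS of constraint 1 is b_1 = 10.

10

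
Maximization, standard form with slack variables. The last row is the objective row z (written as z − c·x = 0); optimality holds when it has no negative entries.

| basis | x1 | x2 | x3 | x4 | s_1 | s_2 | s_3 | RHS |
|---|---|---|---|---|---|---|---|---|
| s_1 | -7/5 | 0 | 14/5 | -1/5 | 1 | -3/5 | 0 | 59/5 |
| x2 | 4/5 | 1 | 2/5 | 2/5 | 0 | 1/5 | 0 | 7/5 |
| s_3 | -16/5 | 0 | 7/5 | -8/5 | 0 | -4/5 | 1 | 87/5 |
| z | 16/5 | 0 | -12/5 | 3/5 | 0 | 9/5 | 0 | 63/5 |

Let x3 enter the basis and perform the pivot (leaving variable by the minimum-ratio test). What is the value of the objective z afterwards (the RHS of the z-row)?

21

Ratio test on column x3 — row 1: (59/5)/(14/5) = 59/14; row 2: (7/5)/(2/5) = 7/2; row 3: (87/5)/(7/5) = 87/7. Minimum is 7/2 at row 2 (x2 leaves); pivot element 2/5.
Pivot on row 2; the z-row RHS becomes 63/5 − (-12/5)·(7/2) = 21.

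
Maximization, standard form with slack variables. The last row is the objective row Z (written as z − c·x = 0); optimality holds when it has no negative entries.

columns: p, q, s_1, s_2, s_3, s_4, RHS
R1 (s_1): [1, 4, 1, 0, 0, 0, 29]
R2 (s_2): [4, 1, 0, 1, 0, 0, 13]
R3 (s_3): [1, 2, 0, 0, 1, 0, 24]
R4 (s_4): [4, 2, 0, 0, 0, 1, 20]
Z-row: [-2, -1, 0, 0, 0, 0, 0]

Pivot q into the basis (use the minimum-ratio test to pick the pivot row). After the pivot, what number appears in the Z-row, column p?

Ratio test on column q — row 1: 29/4 = 29/4; row 2: 13/1 = 13; row 3: 24/2 = 12; row 4: 20/2 = 10. Minimum is 29/4 at row 1 (s_1 leaves); pivot element 4.
Divide row 1 by 4; eliminate column q from the other rows.
Z-row update in column p: -2 − (-1)·(1/4) = -7/4.

-7/4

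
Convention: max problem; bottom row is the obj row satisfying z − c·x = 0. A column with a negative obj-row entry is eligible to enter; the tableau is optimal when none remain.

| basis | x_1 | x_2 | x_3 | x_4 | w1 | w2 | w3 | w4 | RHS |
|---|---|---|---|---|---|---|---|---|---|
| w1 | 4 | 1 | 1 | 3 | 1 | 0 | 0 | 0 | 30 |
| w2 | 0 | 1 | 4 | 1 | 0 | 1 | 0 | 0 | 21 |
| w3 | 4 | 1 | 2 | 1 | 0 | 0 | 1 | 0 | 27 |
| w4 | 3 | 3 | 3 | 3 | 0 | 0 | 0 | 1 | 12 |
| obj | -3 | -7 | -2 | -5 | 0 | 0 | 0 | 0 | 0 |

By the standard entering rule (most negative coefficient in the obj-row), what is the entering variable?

x_2

Negative obj-row entries: x_1: -3, x_2: -7, x_3: -2, x_4: -5.
The most negative is -7 in column x_2, so x_2 enters.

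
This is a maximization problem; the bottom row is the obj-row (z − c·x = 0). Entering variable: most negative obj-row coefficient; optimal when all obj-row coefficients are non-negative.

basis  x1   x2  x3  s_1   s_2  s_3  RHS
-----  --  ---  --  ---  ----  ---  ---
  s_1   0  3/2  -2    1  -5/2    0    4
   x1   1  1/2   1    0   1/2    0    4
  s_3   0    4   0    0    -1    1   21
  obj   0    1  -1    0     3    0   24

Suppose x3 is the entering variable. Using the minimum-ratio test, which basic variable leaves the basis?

Column x3 entries and ratios — s_1: -2 ≤ 0, skip; x1: 4/1 = 4; s_3: 0 ≤ 0, skip.
Smallest ratio is 4 in the row of x1, so x1 leaves.

x1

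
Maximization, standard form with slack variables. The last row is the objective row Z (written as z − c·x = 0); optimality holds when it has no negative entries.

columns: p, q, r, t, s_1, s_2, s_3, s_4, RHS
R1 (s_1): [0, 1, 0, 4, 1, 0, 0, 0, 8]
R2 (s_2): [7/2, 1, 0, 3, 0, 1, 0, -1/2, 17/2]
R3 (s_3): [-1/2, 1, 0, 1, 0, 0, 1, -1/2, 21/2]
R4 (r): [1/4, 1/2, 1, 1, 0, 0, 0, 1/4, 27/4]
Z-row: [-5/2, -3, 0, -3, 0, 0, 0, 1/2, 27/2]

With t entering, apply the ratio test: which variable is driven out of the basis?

s_1

Column t entries and ratios — s_1: 8/4 = 2; s_2: (17/2)/3 = 17/6; s_3: (21/2)/1 = 21/2; r: (27/4)/1 = 27/4.
Smallest ratio is 2 in the row of s_1, so s_1 leaves.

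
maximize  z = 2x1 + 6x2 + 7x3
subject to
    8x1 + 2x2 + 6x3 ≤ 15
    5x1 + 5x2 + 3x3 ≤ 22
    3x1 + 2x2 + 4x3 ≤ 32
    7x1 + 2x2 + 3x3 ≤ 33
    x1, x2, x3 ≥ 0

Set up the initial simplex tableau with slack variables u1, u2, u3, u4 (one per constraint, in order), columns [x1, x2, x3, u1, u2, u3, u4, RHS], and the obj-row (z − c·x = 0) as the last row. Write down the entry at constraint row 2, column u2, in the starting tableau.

Slack u2 belongs to constraint 2; its column is the unit vector e_2, so the entry in row 2 is 1.

1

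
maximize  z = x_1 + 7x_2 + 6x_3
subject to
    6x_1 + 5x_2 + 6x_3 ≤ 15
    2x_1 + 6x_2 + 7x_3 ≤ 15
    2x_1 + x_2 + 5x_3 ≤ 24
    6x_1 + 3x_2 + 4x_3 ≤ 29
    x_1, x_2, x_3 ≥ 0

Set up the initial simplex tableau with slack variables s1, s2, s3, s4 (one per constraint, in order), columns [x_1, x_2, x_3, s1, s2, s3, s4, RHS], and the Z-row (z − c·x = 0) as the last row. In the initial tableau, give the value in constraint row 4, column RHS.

The RHS of constraint 4 is b_4 = 29.

29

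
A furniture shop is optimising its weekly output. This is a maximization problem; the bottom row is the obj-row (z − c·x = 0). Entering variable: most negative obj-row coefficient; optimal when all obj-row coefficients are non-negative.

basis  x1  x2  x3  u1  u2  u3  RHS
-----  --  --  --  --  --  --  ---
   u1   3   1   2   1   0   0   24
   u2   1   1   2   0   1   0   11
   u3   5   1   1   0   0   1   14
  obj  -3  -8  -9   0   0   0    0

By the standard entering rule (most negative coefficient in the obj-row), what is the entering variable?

x3

Negative obj-row entries: x1: -3, x2: -8, x3: -9.
The most negative is -9 in column x3, so x3 enters.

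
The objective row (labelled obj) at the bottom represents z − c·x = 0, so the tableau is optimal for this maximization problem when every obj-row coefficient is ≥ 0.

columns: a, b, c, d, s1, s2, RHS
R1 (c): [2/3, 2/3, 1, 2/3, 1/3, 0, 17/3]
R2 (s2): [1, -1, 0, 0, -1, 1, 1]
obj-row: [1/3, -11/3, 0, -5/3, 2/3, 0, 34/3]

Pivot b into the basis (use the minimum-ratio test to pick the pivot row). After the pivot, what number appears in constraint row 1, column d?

Ratio test on column b — row 1: (17/3)/(2/3) = 17/2; row 2: entry -1 ≤ 0. Minimum is 17/2 at row 1 (c leaves); pivot element 2/3.
Divide row 1 by 2/3; eliminate column b from the other rows.
In the new row 1, the d entry is the old entry divided by the pivot: (2/3)/(2/3) = 1.

1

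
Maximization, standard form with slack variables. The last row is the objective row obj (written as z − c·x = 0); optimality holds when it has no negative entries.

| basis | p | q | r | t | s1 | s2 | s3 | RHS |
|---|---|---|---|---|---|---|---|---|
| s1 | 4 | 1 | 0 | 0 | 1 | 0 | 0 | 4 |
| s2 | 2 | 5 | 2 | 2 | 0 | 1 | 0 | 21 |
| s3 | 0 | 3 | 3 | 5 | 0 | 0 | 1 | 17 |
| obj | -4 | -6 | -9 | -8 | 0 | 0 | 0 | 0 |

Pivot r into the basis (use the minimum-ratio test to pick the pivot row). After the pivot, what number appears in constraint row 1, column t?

0

Ratio test on column r — row 1: entry 0 ≤ 0; row 2: 21/2 = 21/2; row 3: 17/3 = 17/3. Minimum is 17/3 at row 3 (s3 leaves); pivot element 3.
Divide row 3 by 3; eliminate column r from the other rows.
Row 1 update in column t: 0 − 0·(5/3) = 0.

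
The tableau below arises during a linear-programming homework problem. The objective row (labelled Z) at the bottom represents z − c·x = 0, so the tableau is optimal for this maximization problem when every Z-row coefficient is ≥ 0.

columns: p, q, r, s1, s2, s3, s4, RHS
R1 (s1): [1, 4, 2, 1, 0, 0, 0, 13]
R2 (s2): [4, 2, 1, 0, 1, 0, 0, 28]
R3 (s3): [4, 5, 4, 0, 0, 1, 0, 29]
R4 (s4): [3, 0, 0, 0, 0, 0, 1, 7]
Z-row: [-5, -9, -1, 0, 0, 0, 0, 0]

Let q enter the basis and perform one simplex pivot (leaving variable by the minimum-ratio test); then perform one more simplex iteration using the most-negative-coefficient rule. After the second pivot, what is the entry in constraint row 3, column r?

3/2

Ratio test on column q — row 1: 13/4 = 13/4; row 2: 28/2 = 14; row 3: 29/5 = 29/5; row 4: entry 0 ≤ 0. Minimum is 13/4 at row 1 (s1 leaves); pivot element 4.
Divide row 1 by 4; eliminate column q from the other rows.
Second iteration: most negative Z-row entry is -11/4 in column p, so p enters.
Ratio test on column p — row 1: (13/4)/(1/4) = 13; row 2: (43/2)/(7/2) = 43/7; row 3: (51/4)/(11/4) = 51/11; row 4: 7/3 = 7/3. Minimum is 7/3 at row 4 (s4 leaves); pivot element 3.
Divide row 4 by 3; eliminate column p from the other rows.
After both pivots, the entry at constraint row 3, column r is 3/2.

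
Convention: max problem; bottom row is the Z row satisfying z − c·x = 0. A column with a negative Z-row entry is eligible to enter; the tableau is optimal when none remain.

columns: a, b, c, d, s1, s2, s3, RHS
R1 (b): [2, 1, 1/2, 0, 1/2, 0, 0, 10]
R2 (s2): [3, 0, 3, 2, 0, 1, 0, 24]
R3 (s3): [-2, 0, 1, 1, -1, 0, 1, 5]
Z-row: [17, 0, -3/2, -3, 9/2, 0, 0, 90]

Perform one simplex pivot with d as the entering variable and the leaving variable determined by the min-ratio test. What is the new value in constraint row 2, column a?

7

Ratio test on column d — row 1: entry 0 ≤ 0; row 2: 24/2 = 12; row 3: 5/1 = 5. Minimum is 5 at row 3 (s3 leaves); pivot element 1.
Divide row 3 by 1; eliminate column d from the other rows.
Row 2 update in column a: 3 − 2·(-2) = 7.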